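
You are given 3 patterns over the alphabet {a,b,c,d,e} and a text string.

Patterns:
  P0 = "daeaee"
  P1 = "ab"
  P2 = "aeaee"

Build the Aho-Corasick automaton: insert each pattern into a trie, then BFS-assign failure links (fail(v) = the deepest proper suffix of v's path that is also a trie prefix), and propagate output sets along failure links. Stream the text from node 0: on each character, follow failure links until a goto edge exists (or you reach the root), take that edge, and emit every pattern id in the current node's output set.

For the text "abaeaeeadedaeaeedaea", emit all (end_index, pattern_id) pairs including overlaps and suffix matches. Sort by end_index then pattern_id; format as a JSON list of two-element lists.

Construct AC machine:
Trie nodes:
  0='ε' goto a→7 d→1
  1='d' goto a→2
  2='da' goto e→3
  3='dae' goto a→4
  4='daea' goto e→5
  5='daeae' goto e→6
  6='daeaee' goto ·  ←P0
  7='a' goto b→8 e→9
  8='ab' goto ·  ←P1
  9='ae' goto a→10
  10='aea' goto e→11
  11='aeae' goto e→12
  12='aeaee' goto ·  ←P2

Failure links (BFS by depth):
  n1('d'): parent n0 fail=0; on 'd' 0 → fail=0;  out ∅∪∅=∅
  n7('a'): parent n0 fail=0; on 'a' 0 → fail=0;  out ∅∪∅=∅
  n2('da'): parent n1 fail=0; on 'a' 0 → fail=7;  out ∅∪∅=∅
  n8('ab'): parent n7 fail=0; on 'b' 0 → fail=0;  out {1}∪∅={1}
  n9('ae'): parent n7 fail=0; on 'e' 0 → fail=0;  out ∅∪∅=∅
  n3('dae'): parent n2 fail=7; on 'e' 7 → fail=9;  out ∅∪∅=∅
  n10('aea'): parent n9 fail=0; on 'a' 0 → fail=7;  out ∅∪∅=∅
  n4('daea'): parent n3 fail=9; on 'a' 9 → fail=10;  out ∅∪∅=∅
  n11('aeae'): parent n10 fail=7; on 'e' 7 → fail=9;  out ∅∪∅=∅
  n5('daeae'): parent n4 fail=10; on 'e' 10 → fail=11;  out ∅∪∅=∅
  n12('aeaee'): parent n11 fail=9; on 'e' 9→0 → fail=0;  out {2}∪∅={2}
  n6('daeaee'): parent n5 fail=11; on 'e' 11 → fail=12;  out {0}∪{2}={0,2}

Run:
i=0 'a': node 0→7
i=1 'b': node 7→8  → match P1@[0:1]
i=2 'a': node 8→7 (fail-walked)
i=3 'e': node 7→9
i=4 'a': node 9→10
i=5 'e': node 10→11
i=6 'e': node 11→12  → match P2@[2:6]
i=7 'a': node 12→7 (fail-walked)
i=8 'd': node 7→1 (fail-walked)
i=9 'e': node 1→0 (fail-walked)
i=10 'd': node 0→1
i=11 'a': node 1→2
i=12 'e': node 2→3
i=13 'a': node 3→4
i=14 'e': node 4→5
i=15 'e': node 5→6  → match P0@[10:15],P2@[11:15]
i=16 'd': node 6→1 (fail-walked)
i=17 'a': node 1→2
i=18 'e': node 2→3
i=19 'a': node 3→4

Result: [[1,1],[6,2],[15,0],[15,2]]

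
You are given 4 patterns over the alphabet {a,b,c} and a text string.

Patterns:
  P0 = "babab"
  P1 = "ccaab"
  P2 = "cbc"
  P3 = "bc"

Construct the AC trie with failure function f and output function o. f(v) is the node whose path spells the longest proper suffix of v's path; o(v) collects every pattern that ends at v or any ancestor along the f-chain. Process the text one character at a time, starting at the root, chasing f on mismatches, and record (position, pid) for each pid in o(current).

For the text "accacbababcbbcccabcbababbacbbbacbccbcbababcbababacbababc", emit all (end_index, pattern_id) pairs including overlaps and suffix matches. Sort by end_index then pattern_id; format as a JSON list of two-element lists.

Build automaton:
Trie nodes:
  n0 'ε': b→1 c→6
  n1 'b': a→2 c→13
  n2 'ba': b→3
  n3 'bab': a→4
  n4 'baba': b→5
  n5 'babab': ·  ←P0
  n6 'c': b→11 c→7
  n7 'cc': a→8
  n8 'cca': a→9
  n9 'ccaa': b→10
  n10 'ccaab': ·  ←P1
  n11 'cb': c→12
  n12 'cbc': ·  ←P2
  n13 'bc': ·  ←P3

Failure links (BFS by depth):
  n1('b'): parent n0 fail=0; on 'b' 0 → fail=0;  out ∅∪∅=∅
  n6('c'): parent n0 fail=0; on 'c' 0 → fail=0;  out ∅∪∅=∅
  n2('ba'): parent n1 fail=0; on 'a' 0 → fail=0;  out ∅∪∅=∅
  n7('cc'): parent n6 fail=0; on 'c' 0 → fail=6;  out ∅∪∅=∅
  n11('cb'): parent n6 fail=0; on 'b' 0 → fail=1;  out ∅∪∅=∅
  n13('bc'): parent n1 fail=0; on 'c' 0 → fail=6;  out {3}∪∅={3}
  n3('bab'): parent n2 fail=0; on 'b' 0 → fail=1;  out ∅∪∅=∅
  n8('cca'): parent n7 fail=6; on 'a' 6→0 → fail=0;  out ∅∪∅=∅
  n12('cbc'): parent n11 fail=1; on 'c' 1 → fail=13;  out {2}∪{3}={2,3}
  n4('baba'): parent n3 fail=1; on 'a' 1 → fail=2;  out ∅∪∅=∅
  n9('ccaa'): parent n8 fail=0; on 'a' 0 → fail=0;  out ∅∪∅=∅
  n5('babab'): parent n4 fail=2; on 'b' 2 → fail=3;  out {0}∪∅={0}
  n10('ccaab'): parent n9 fail=0; on 'b' 0 → fail=1;  out {1}∪∅={1}

Scan:
i=0 'a': node 0→0
i=1 'c': node 0→6
i=2 'c': node 6→7
i=3 'a': node 7→8
i=4 'c': node 8→6 (via fail)
i=5 'b': node 6→11
i=6 'a': node 11→2 (via fail)
i=7 'b': node 2→3
i=8 'a': node 3→4
i=9 'b': node 4→5  emit P0@[5:9]
i=10 'c': node 5→13 (via fail)  emit P3@[9:10]
i=11 'b': node 13→11 (via fail)
i=12 'b': node 11→1 (via fail)
i=13 'c': node 1→13  emit P3@[12:13]
i=14 'c': node 13→7 (via fail)
i=15 'c': node 7→7 (via fail)
i=16 'a': node 7→8
i=17 'b': node 8→1 (via fail)
i=18 'c': node 1→13  emit P3@[17:18]
i=19 'b': node 13→11 (via fail)
i=20 'a': node 11→2 (via fail)
i=21 'b': node 2→3
i=22 'a': node 3→4
i=23 'b': node 4→5  emit P0@[19:23]
i=24 'b': node 5→1 (via fail)
i=25 'a': node 1→2
i=26 'c': node 2→6 (via fail)
i=27 'b': node 6→11
i=28 'b': node 11→1 (via fail)
i=29 'b': node 1→1 (via fail)
i=30 'a': node 1→2
i=31 'c': node 2→6 (via fail)
i=32 'b': node 6→11
i=33 'c': node 11→12  emit P2@[31:33],P3@[32:33]
i=34 'c': node 12→7 (via fail)
i=35 'b': node 7→11 (via fail)
i=36 'c': node 11→12  emit P2@[34:36],P3@[35:36]
i=37 'b': node 12→11 (via fail)
i=38 'a': node 11→2 (via fail)
i=39 'b': node 2→3
i=40 'a': node 3→4
i=41 'b': node 4→5  emit P0@[37:41]
i=42 'c': node 5→13 (via fail)  emit P3@[41:42]
i=43 'b': node 13→11 (via fail)
i=44 'a': node 11→2 (via fail)
i=45 'b': node 2→3
i=46 'a': node 3→4
i=47 'b': node 4→5  emit P0@[43:47]
i=48 'a': node 5→4 (via fail)
i=49 'c': node 4→6 (via fail)
i=50 'b': node 6→11
i=51 'a': node 11→2 (via fail)
i=52 'b': node 2→3
i=53 'a': node 3→4
i=54 'b': node 4→5  emit P0@[50:54]
i=55 'c': node 5→13 (via fail)  emit P3@[54:55]

Result: [[9,0],[10,3],[13,3],[18,3],[23,0],[33,2],[33,3],[36,2],[36,3],[41,0],[42,3],[47,0],[54,0],[55,3]]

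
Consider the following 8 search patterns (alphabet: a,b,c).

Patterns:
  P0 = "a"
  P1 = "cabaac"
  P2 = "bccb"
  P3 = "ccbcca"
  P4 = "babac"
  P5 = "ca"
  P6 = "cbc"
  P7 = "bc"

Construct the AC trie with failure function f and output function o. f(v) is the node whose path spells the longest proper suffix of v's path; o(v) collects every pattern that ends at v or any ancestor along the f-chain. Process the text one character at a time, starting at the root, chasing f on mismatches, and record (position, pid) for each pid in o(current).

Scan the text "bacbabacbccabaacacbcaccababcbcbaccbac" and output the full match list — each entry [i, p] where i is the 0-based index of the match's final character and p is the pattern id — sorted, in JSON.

Construct AC machine:
Trie (insert patterns):
  0='ε' goto a→1 b→8 c→2
  1='a' goto ·  ←P0
  2='c' goto a→3 b→21 c→12
  3='ca' goto b→4  ←P5
  4='cab' goto a→5
  5='caba' goto a→6
  6='cabaa' goto c→7
  7='cabaac' goto ·  ←P1
  8='b' goto a→17 c→9
  9='bc' goto c→10  ←P7
  10='bcc' goto b→11
  11='bccb' goto ·  ←P2
  12='cc' goto b→13
  13='ccb' goto c→14
  14='ccbc' goto c→15
  15='ccbcc' goto a→16
  16='ccbcca' goto ·  ←P3
  17='ba' goto b→18
  18='bab' goto a→19
  19='baba' goto c→20
  20='babac' goto ·  ←P4
  21='cb' goto c→22
  22='cbc' goto ·  ←P6

Failure links (BFS by depth):
  fail(1) 'a': from fail(0)=0 chase 'a': 0 ⇒ 0;  out={0}∪out(0)={0}
  fail(2) 'c': from fail(0)=0 chase 'c': 0 ⇒ 0;  out=∅∪out(0)=∅
  fail(8) 'b': from fail(0)=0 chase 'b': 0 ⇒ 0;  out=∅∪out(0)=∅
  fail(3) 'ca': from fail(2)=0 chase 'a': 0 ⇒ 1;  out={5}∪out(1)={0,5}
  fail(9) 'bc': from fail(8)=0 chase 'c': 0 ⇒ 2;  out={7}∪out(2)={7}
  fail(12) 'cc': from fail(2)=0 chase 'c': 0 ⇒ 2;  out=∅∪out(2)=∅
  fail(17) 'ba': from fail(8)=0 chase 'a': 0 ⇒ 1;  out=∅∪out(1)={0}
  fail(21) 'cb': from fail(2)=0 chase 'b': 0 ⇒ 8;  out=∅∪out(8)=∅
  fail(4) 'cab': from fail(3)=1 chase 'b': 1→0 ⇒ 8;  out=∅∪out(8)=∅
  fail(10) 'bcc': from fail(9)=2 chase 'c': 2 ⇒ 12;  out=∅∪out(12)=∅
  fail(13) 'ccb': from fail(12)=2 chase 'b': 2 ⇒ 21;  out=∅∪out(21)=∅
  fail(18) 'bab': from fail(17)=1 chase 'b': 1→0 ⇒ 8;  out=∅∪out(8)=∅
  fail(22) 'cbc': from fail(21)=8 chase 'c': 8 ⇒ 9;  out={6}∪out(9)={6,7}
  fail(5) 'caba': from fail(4)=8 chase 'a': 8 ⇒ 17;  out=∅∪out(17)={0}
  fail(11) 'bccb': from fail(10)=12 chase 'b': 12 ⇒ 13;  out={2}∪out(13)={2}
  fail(14) 'ccbc': from fail(13)=21 chase 'c': 21 ⇒ 22;  out=∅∪out(22)={6,7}
  fail(19) 'baba': from fail(18)=8 chase 'a': 8 ⇒ 17;  out=∅∪out(17)={0}
  fail(6) 'cabaa': from fail(5)=17 chase 'a': 17→1→0 ⇒ 1;  out=∅∪out(1)={0}
  fail(15) 'ccbcc': from fail(14)=22 chase 'c': 22→9 ⇒ 10;  out=∅∪out(10)=∅
  fail(20) 'babac': from fail(19)=17 chase 'c': 17→1→0 ⇒ 2;  out={4}∪out(2)={4}
  fail(7) 'cabaac': from fail(6)=1 chase 'c': 1→0 ⇒ 2;  out={1}∪out(2)={1}
  fail(16) 'ccbcca': from fail(15)=10 chase 'a': 10→12→2 ⇒ 3;  out={3}∪out(3)={0,3,5}

Run:
[0] read 'b'  n0⇒n8
[1] read 'a'  n8⇒n17  → match P0@[1:1]
[2] read 'c'  n17⇒n2 (fail-walked)
[3] read 'b'  n2⇒n21
[4] read 'a'  n21⇒n17 (fail-walked)  → match P0@[4:4]
[5] read 'b'  n17⇒n18
[6] read 'a'  n18⇒n19  → match P0@[6:6]
[7] read 'c'  n19⇒n20  → match P4@[3:7]
[8] read 'b'  n20⇒n21 (fail-walked)
[9] read 'c'  n21⇒n22  → match P6@[7:9],P7@[8:9]
[10] read 'c'  n22⇒n10 (fail-walked)
[11] read 'a'  n10⇒n3 (fail-walked)  → match P0@[11:11],P5@[10:11]
[12] read 'b'  n3⇒n4
[13] read 'a'  n4⇒n5  → match P0@[13:13]
[14] read 'a'  n5⇒n6  → match P0@[14:14]
[15] read 'c'  n6⇒n7  → match P1@[10:15]
[16] read 'a'  n7⇒n3 (fail-walked)  → match P0@[16:16],P5@[15:16]
[17] read 'c'  n3⇒n2 (fail-walked)
[18] read 'b'  n2⇒n21
[19] read 'c'  n21⇒n22  → match P6@[17:19],P7@[18:19]
[20] read 'a'  n22⇒n3 (fail-walked)  → match P0@[20:20],P5@[19:20]
[21] read 'c'  n3⇒n2 (fail-walked)
[22] read 'c'  n2⇒n12
[23] read 'a'  n12⇒n3 (fail-walked)  → match P0@[23:23],P5@[22:23]
[24] read 'b'  n3⇒n4
[25] read 'a'  n4⇒n5  → match P0@[25:25]
[26] read 'b'  n5⇒n18 (fail-walked)
[27] read 'c'  n18⇒n9 (fail-walked)  → match P7@[26:27]
[28] read 'b'  n9⇒n21 (fail-walked)
[29] read 'c'  n21⇒n22  → match P6@[27:29],P7@[28:29]
[30] read 'b'  n22⇒n21 (fail-walked)
[31] read 'a'  n21⇒n17 (fail-walked)  → match P0@[31:31]
[32] read 'c'  n17⇒n2 (fail-walked)
[33] read 'c'  n2⇒n12
[34] read 'b'  n12⇒n13
[35] read 'a'  n13⇒n17 (fail-walked)  → match P0@[35:35]
[36] read 'c'  n17⇒n2 (fail-walked)

All matches (sorted): [[1,0],[4,0],[6,0],[7,4],[9,6],[9,7],[11,0],[11,5],[13,0],[14,0],[15,1],[16,0],[16,5],[19,6],[19,7],[20,0],[20,5],[23,0],[23,5],[25,0],[27,7],[29,6],[29,7],[31,0],[35,0]]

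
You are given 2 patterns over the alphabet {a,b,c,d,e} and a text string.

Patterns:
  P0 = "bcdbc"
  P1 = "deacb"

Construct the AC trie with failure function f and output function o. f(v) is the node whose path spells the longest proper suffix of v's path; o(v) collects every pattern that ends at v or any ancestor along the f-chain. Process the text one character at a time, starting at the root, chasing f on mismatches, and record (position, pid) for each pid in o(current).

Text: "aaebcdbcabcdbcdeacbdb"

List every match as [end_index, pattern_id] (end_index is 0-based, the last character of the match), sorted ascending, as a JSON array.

Construct AC machine:
Trie (insert patterns):
  n0 'ε': b→1 d→6
  n1 'b': c→2
  n2 'bc': d→3
  n3 'bcd': b→4
  n4 'bcdb': c→5
  n5 'bcdbc': ·  ←P0
  n6 'd': e→7
  n7 'de': a→8
  n8 'dea': c→9
  n9 'deac': b→10
  n10 'deacb': ·  ←P1

Failure links (BFS by depth):
  n1('b'): parent n0 fail=0; on 'b' 0 → fail=0;  out ∅∪∅=∅
  n6('d'): parent n0 fail=0; on 'd' 0 → fail=0;  out ∅∪∅=∅
  n2('bc'): parent n1 fail=0; on 'c' 0 → fail=0;  out ∅∪∅=∅
  n7('de'): parent n6 fail=0; on 'e' 0 → fail=0;  out ∅∪∅=∅
  n3('bcd'): parent n2 fail=0; on 'd' 0 → fail=6;  out ∅∪∅=∅
  n8('dea'): parent n7 fail=0; on 'a' 0 → fail=0;  out ∅∪∅=∅
  n4('bcdb'): parent n3 fail=6; on 'b' 6→0 → fail=1;  out ∅∪∅=∅
  n9('deac'): parent n8 fail=0; on 'c' 0 → fail=0;  out ∅∪∅=∅
  n5('bcdbc'): parent n4 fail=1; on 'c' 1 → fail=2;  out {0}∪∅={0}
  n10('deacb'): parent n9 fail=0; on 'b' 0 → fail=1;  out {1}∪∅={1}

Run:
[0] read 'a'  n0⇒n0
[1] read 'a'  n0⇒n0
[2] read 'e'  n0⇒n0
[3] read 'b'  n0⇒n1
[4] read 'c'  n1⇒n2
[5] read 'd'  n2⇒n3
[6] read 'b'  n3⇒n4
[7] read 'c'  n4⇒n5  emit P0@[3:7]
[8] read 'a'  n5⇒n0 (via fail)
[9] read 'b'  n0⇒n1
[10] read 'c'  n1⇒n2
[11] read 'd'  n2⇒n3
[12] read 'b'  n3⇒n4
[13] read 'c'  n4⇒n5  emit P0@[9:13]
[14] read 'd'  n5⇒n3 (via fail)
[15] read 'e'  n3⇒n7 (via fail)
[16] read 'a'  n7⇒n8
[17] read 'c'  n8⇒n9
[18] read 'b'  n9⇒n10  emit P1@[14:18]
[19] read 'd'  n10⇒n6 (via fail)
[20] read 'b'  n6⇒n1 (via fail)

All matches (sorted): [[7,0],[13,0],[18,1]]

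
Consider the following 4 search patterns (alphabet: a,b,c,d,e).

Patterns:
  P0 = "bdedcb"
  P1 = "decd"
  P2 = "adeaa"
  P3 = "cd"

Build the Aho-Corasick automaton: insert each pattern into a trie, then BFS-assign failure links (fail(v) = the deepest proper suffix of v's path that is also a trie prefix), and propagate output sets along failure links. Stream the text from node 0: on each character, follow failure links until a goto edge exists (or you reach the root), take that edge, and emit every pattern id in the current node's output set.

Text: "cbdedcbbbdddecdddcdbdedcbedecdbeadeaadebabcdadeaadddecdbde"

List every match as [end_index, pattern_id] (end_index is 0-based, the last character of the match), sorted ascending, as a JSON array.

Build:
Trie nodes:
  n0 'ε': a→11 b→1 c→16 d→7
  n1 'b': d→2
  n2 'bd': e→3
  n3 'bde': d→4
  n4 'bded': c→5
  n5 'bdedc': b→6
  n6 'bdedcb': ·  [P0 ends]
  n7 'd': e→8
  n8 'de': c→9
  n9 'dec': d→10
  n10 'decd': ·  [P1 ends]
  n11 'a': d→12
  n12 'ad': e→13
  n13 'ade': a→14
  n14 'adea': a→15
  n15 'adeaa': ·  [P2 ends]
  n16 'c': d→17
  n17 'cd': ·  [P3 ends]

BFS fail/out derivation:
  fail(1) 'b': from fail(0)=0 chase 'b': 0 ⇒ 0;  out=∅∪out(0)=∅
  fail(7) 'd': from fail(0)=0 chase 'd': 0 ⇒ 0;  out=∅∪out(0)=∅
  fail(11) 'a': from fail(0)=0 chase 'a': 0 ⇒ 0;  out=∅∪out(0)=∅
  fail(16) 'c': from fail(0)=0 chase 'c': 0 ⇒ 0;  out=∅∪out(0)=∅
  fail(2) 'bd': from fail(1)=0 chase 'd': 0 ⇒ 7;  out=∅∪out(7)=∅
  fail(8) 'de': from fail(7)=0 chase 'e': 0 ⇒ 0;  out=∅∪out(0)=∅
  fail(12) 'ad': from fail(11)=0 chase 'd': 0 ⇒ 7;  out=∅∪out(7)=∅
  fail(17) 'cd': from fail(16)=0 chase 'd': 0 ⇒ 7;  out={3}∪out(7)={3}
  fail(3) 'bde': from fail(2)=7 chase 'e': 7 ⇒ 8;  out=∅∪out(8)=∅
  fail(9) 'dec': from fail(8)=0 chase 'c': 0 ⇒ 16;  out=∅∪out(16)=∅
  fail(13) 'ade': from fail(12)=7 chase 'e': 7 ⇒ 8;  out=∅∪out(8)=∅
  fail(4) 'bded': from fail(3)=8 chase 'd': 8→0 ⇒ 7;  out=∅∪out(7)=∅
  fail(10) 'decd': from fail(9)=16 chase 'd': 16 ⇒ 17;  out={1}∪out(17)={1,3}
  fail(14) 'adea': from fail(13)=8 chase 'a': 8→0 ⇒ 11;  out=∅∪out(11)=∅
  fail(5) 'bdedc': from fail(4)=7 chase 'c': 7→0 ⇒ 16;  out=∅∪out(16)=∅
  fail(15) 'adeaa': from fail(14)=11 chase 'a': 11→0 ⇒ 11;  out={2}∪out(11)={2}
  fail(6) 'bdedcb': from fail(5)=16 chase 'b': 16→0 ⇒ 1;  out={0}∪out(1)={0}

Text stream:
[0] read 'c'  n0⇒n16
[1] read 'b'  n16⇒n1 ·f
[2] read 'd'  n1⇒n2
[3] read 'e'  n2⇒n3
[4] read 'd'  n3⇒n4
[5] read 'c'  n4⇒n5
[6] read 'b'  n5⇒n6  → match P0@[1:6]
[7] read 'b'  n6⇒n1 ·f
[8] read 'b'  n1⇒n1 ·f
[9] read 'd'  n1⇒n2
[10] read 'd'  n2⇒n7 ·f
[11] read 'd'  n7⇒n7 ·f
[12] read 'e'  n7⇒n8
[13] read 'c'  n8⇒n9
[14] read 'd'  n9⇒n10  → match P1@[11:14],P3@[13:14]
[15] read 'd'  n10⇒n7 ·f
[16] read 'd'  n7⇒n7 ·f
[17] read 'c'  n7⇒n16 ·f
[18] read 'd'  n16⇒n17  → match P3@[17:18]
[19] read 'b'  n17⇒n1 ·f
[20] read 'd'  n1⇒n2
[21] read 'e'  n2⇒n3
[22] read 'd'  n3⇒n4
[23] read 'c'  n4⇒n5
[24] read 'b'  n5⇒n6  → match P0@[19:24]
[25] read 'e'  n6⇒n0 ·f
[26] read 'd'  n0⇒n7
[27] read 'e'  n7⇒n8
[28] read 'c'  n8⇒n9
[29] read 'd'  n9⇒n10  → match P1@[26:29],P3@[28:29]
[30] read 'b'  n10⇒n1 ·f
[31] read 'e'  n1⇒n0 ·f
[32] read 'a'  n0⇒n11
[33] read 'd'  n11⇒n12
[34] read 'e'  n12⇒n13
[35] read 'a'  n13⇒n14
[36] read 'a'  n14⇒n15  → match P2@[32:36]
[37] read 'd'  n15⇒n12 ·f
[38] read 'e'  n12⇒n13
[39] read 'b'  n13⇒n1 ·f
[40] read 'a'  n1⇒n11 ·f
[41] read 'b'  n11⇒n1 ·f
[42] read 'c'  n1⇒n16 ·f
[43] read 'd'  n16⇒n17  → match P3@[42:43]
[44] read 'a'  n17⇒n11 ·f
[45] read 'd'  n11⇒n12
[46] read 'e'  n12⇒n13
[47] read 'a'  n13⇒n14
[48] read 'a'  n14⇒n15  → match P2@[44:48]
[49] read 'd'  n15⇒n12 ·f
[50] read 'd'  n12⇒n7 ·f
[51] read 'd'  n7⇒n7 ·f
[52] read 'e'  n7⇒n8
[53] read 'c'  n8⇒n9
[54] read 'd'  n9⇒n10  → match P1@[51:54],P3@[53:54]
[55] read 'b'  n10⇒n1 ·f
[56] read 'd'  n1⇒n2
[57] read 'e'  n2⇒n3

Result: [[6,0],[14,1],[14,3],[18,3],[24,0],[29,1],[29,3],[36,2],[43,3],[48,2],[54,1],[54,3]]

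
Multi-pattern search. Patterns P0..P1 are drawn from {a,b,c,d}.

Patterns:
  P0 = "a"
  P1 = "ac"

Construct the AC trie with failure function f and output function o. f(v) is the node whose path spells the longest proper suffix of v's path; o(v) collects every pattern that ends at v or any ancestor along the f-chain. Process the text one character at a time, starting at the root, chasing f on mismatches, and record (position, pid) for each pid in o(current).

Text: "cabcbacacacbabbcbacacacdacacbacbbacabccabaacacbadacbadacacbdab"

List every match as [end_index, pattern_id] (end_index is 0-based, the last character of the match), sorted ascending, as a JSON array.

Build automaton:
Trie (insert patterns):
  n0 'ε': a→1
  n1 'a': c→2  ←P0
  n2 'ac': ·  ←P1

BFS fail/out derivation:
  fail(1) 'a': from fail(0)=0 chase 'a': 0 ⇒ 0;  out={0}∪out(0)={0}
  fail(2) 'ac': from fail(1)=0 chase 'c': 0 ⇒ 0;  out={1}∪out(0)={1}

Scan:
i=0 'c': node 0→0
i=1 'a': node 0→1  ** P0@[1:1]
i=2 'b': node 1→0 ·f
i=3 'c': node 0→0
i=4 'b': node 0→0
i=5 'a': node 0→1  ** P0@[5:5]
i=6 'c': node 1→2  ** P1@[5:6]
i=7 'a': node 2→1 ·f  ** P0@[7:7]
i=8 'c': node 1→2  ** P1@[7:8]
i=9 'a': node 2→1 ·f  ** P0@[9:9]
i=10 'c': node 1→2  ** P1@[9:10]
i=11 'b': node 2→0 ·f
i=12 'a': node 0→1  ** P0@[12:12]
i=13 'b': node 1→0 ·f
i=14 'b': node 0→0
i=15 'c': node 0→0
i=16 'b': node 0→0
i=17 'a': node 0→1  ** P0@[17:17]
i=18 'c': node 1→2  ** P1@[17:18]
i=19 'a': node 2→1 ·f  ** P0@[19:19]
i=20 'c': node 1→2  ** P1@[19:20]
i=21 'a': node 2→1 ·f  ** P0@[21:21]
i=22 'c': node 1→2  ** P1@[21:22]
i=23 'd': node 2→0 ·f
i=24 'a': node 0→1  ** P0@[24:24]
i=25 'c': node 1→2  ** P1@[24:25]
i=26 'a': node 2→1 ·f  ** P0@[26:26]
i=27 'c': node 1→2  ** P1@[26:27]
i=28 'b': node 2→0 ·f
i=29 'a': node 0→1  ** P0@[29:29]
i=30 'c': node 1→2  ** P1@[29:30]
i=31 'b': node 2→0 ·f
i=32 'b': node 0→0
i=33 'a': node 0→1  ** P0@[33:33]
i=34 'c': node 1→2  ** P1@[33:34]
i=35 'a': node 2→1 ·f  ** P0@[35:35]
i=36 'b': node 1→0 ·f
i=37 'c': node 0→0
i=38 'c': node 0→0
i=39 'a': node 0→1  ** P0@[39:39]
i=40 'b': node 1→0 ·f
i=41 'a': node 0→1  ** P0@[41:41]
i=42 'a': node 1→1 ·f  ** P0@[42:42]
i=43 'c': node 1→2  ** P1@[42:43]
i=44 'a': node 2→1 ·f  ** P0@[44:44]
i=45 'c': node 1→2  ** P1@[44:45]
i=46 'b': node 2→0 ·f
i=47 'a': node 0→1  ** P0@[47:47]
i=48 'd': node 1→0 ·f
i=49 'a': node 0→1  ** P0@[49:49]
i=50 'c': node 1→2  ** P1@[49:50]
i=51 'b': node 2→0 ·f
i=52 'a': node 0→1  ** P0@[52:52]
i=53 'd': node 1→0 ·f
i=54 'a': node 0→1  ** P0@[54:54]
i=55 'c': node 1→2  ** P1@[54:55]
i=56 'a': node 2→1 ·f  ** P0@[56:56]
i=57 'c': node 1→2  ** P1@[56:57]
i=58 'b': node 2→0 ·f
i=59 'd': node 0→0
i=60 'a': node 0→1  ** P0@[60:60]
i=61 'b': node 1→0 ·f

Result: [[1,0],[5,0],[6,1],[7,0],[8,1],[9,0],[10,1],[12,0],[17,0],[18,1],[19,0],[20,1],[21,0],[22,1],[24,0],[25,1],[26,0],[27,1],[29,0],[30,1],[33,0],[34,1],[35,0],[39,0],[41,0],[42,0],[43,1],[44,0],[45,1],[47,0],[49,0],[50,1],[52,0],[54,0],[55,1],[56,0],[57,1],[60,0]]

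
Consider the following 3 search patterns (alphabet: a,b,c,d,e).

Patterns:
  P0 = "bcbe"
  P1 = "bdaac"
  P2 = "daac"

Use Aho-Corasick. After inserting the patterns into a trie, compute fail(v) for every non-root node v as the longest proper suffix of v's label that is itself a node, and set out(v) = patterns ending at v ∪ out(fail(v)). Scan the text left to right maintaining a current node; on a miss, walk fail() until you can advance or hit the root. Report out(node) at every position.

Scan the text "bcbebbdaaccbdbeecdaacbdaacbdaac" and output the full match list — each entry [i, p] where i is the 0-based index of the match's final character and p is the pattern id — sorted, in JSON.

Build automaton:
Trie (insert patterns):
  0='ε' goto b→1 d→9
  1='b' goto c→2 d→5
  2='bc' goto b→3
  3='bcb' goto e→4
  4='bcbe' goto ·  [P0 ends]
  5='bd' goto a→6
  6='bda' goto a→7
  7='bdaa' goto c→8
  8='bdaac' goto ·  [P1 ends]
  9='d' goto a→10
  10='da' goto a→11
  11='daa' goto c→12
  12='daac' goto ·  [P2 ends]

BFS fail/out derivation:
  n1('b'): parent n0 fail=0; on 'b' 0 → fail=0;  out ∅∪∅=∅
  n9('d'): parent n0 fail=0; on 'd' 0 → fail=0;  out ∅∪∅=∅
  n2('bc'): parent n1 fail=0; on 'c' 0 → fail=0;  out ∅∪∅=∅
  n5('bd'): parent n1 fail=0; on 'd' 0 → fail=9;  out ∅∪∅=∅
  n10('da'): parent n9 fail=0; on 'a' 0 → fail=0;  out ∅∪∅=∅
  n3('bcb'): parent n2 fail=0; on 'b' 0 → fail=1;  out ∅∪∅=∅
  n6('bda'): parent n5 fail=9; on 'a' 9 → fail=10;  out ∅∪∅=∅
  n11('daa'): parent n10 fail=0; on 'a' 0 → fail=0;  out ∅∪∅=∅
  n4('bcbe'): parent n3 fail=1; on 'e' 1→0 → fail=0;  out {0}∪∅={0}
  n7('bdaa'): parent n6 fail=10; on 'a' 10 → fail=11;  out ∅∪∅=∅
  n12('daac'): parent n11 fail=0; on 'c' 0 → fail=0;  out {2}∪∅={2}
  n8('bdaac'): parent n7 fail=11; on 'c' 11 → fail=12;  out {1}∪{2}={1,2}

Run:
pos 0 'b': at 1
pos 1 'c': at 2
pos 2 'b': at 3
pos 3 'e': at 4  ** P0@[0:3]
pos 4 'b': at 1 (fail-walked)
pos 5 'b': at 1 (fail-walked)
pos 6 'd': at 5
pos 7 'a': at 6
pos 8 'a': at 7
pos 9 'c': at 8  ** P1@[5:9],P2@[6:9]
pos 10 'c': at 0 (fail-walked)
pos 11 'b': at 1
pos 12 'd': at 5
pos 13 'b': at 1 (fail-walked)
pos 14 'e': at 0 (fail-walked)
pos 15 'e': at 0
pos 16 'c': at 0
pos 17 'd': at 9
pos 18 'a': at 10
pos 19 'a': at 11
pos 20 'c': at 12  ** P2@[17:20]
pos 21 'b': at 1 (fail-walked)
pos 22 'd': at 5
pos 23 'a': at 6
pos 24 'a': at 7
pos 25 'c': at 8  ** P1@[21:25],P2@[22:25]
pos 26 'b': at 1 (fail-walked)
pos 27 'd': at 5
pos 28 'a': at 6
pos 29 'a': at 7
pos 30 'c': at 8  ** P1@[26:30],P2@[27:30]

All matches (sorted): [[3,0],[9,1],[9,2],[20,2],[25,1],[25,2],[30,1],[30,2]]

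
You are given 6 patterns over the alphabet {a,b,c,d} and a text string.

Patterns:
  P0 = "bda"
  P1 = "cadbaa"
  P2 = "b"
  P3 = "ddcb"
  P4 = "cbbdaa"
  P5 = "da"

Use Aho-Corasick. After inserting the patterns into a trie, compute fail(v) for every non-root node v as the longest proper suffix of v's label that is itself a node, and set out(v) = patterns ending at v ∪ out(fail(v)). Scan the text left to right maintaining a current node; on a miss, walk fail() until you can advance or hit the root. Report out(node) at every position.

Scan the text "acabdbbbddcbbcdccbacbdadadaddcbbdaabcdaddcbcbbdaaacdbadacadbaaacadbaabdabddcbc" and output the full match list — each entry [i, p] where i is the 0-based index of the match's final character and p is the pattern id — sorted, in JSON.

Construct AC machine:
Trie (insert patterns):
  n0 'ε': b→1 c→4 d→10
  n1 'b': d→2  [P2 ends]
  n2 'bd': a→3
  n3 'bda': ·  [P0 ends]
  n4 'c': a→5 b→14
  n5 'ca': d→6
  n6 'cad': b→7
  n7 'cadb': a→8
  n8 'cadba': a→9
  n9 'cadbaa': ·  [P1 ends]
  n10 'd': a→19 d→11
  n11 'dd': c→12
  n12 'ddc': b→13
  n13 'ddcb': ·  [P3 ends]
  n14 'cb': b→15
  n15 'cbb': d→16
  n16 'cbbd': a→17
  n17 'cbbda': a→18
  n18 'cbbdaa': ·  [P4 ends]
  n19 'da': ·  [P5 ends]

BFS fail/out derivation:
  n1('b'): parent n0 fail=0; on 'b' 0 → fail=0;  out {2}∪∅={2}
  n4('c'): parent n0 fail=0; on 'c' 0 → fail=0;  out ∅∪∅=∅
  n10('d'): parent n0 fail=0; on 'd' 0 → fail=0;  out ∅∪∅=∅
  n2('bd'): parent n1 fail=0; on 'd' 0 → fail=10;  out ∅∪∅=∅
  n5('ca'): parent n4 fail=0; on 'a' 0 → fail=0;  out ∅∪∅=∅
  n11('dd'): parent n10 fail=0; on 'd' 0 → fail=10;  out ∅∪∅=∅
  n14('cb'): parent n4 fail=0; on 'b' 0 → fail=1;  out ∅∪{2}={2}
  n19('da'): parent n10 fail=0; on 'a' 0 → fail=0;  out {5}∪∅={5}
  n3('bda'): parent n2 fail=10; on 'a' 10 → fail=19;  out {0}∪{5}={0,5}
  n6('cad'): parent n5 fail=0; on 'd' 0 → fail=10;  out ∅∪∅=∅
  n12('ddc'): parent n11 fail=10; on 'c' 10→0 → fail=4;  out ∅∪∅=∅
  n15('cbb'): parent n14 fail=1; on 'b' 1→0 → fail=1;  out ∅∪{2}={2}
  n7('cadb'): parent n6 fail=10; on 'b' 10→0 → fail=1;  out ∅∪{2}={2}
  n13('ddcb'): parent n12 fail=4; on 'b' 4 → fail=14;  out {3}∪{2}={2,3}
  n16('cbbd'): parent n15 fail=1; on 'd' 1 → fail=2;  out ∅∪∅=∅
  n8('cadba'): parent n7 fail=1; on 'a' 1→0 → fail=0;  out ∅∪∅=∅
  n17('cbbda'): parent n16 fail=2; on 'a' 2 → fail=3;  out ∅∪{0,5}={0,5}
  n9('cadbaa'): parent n8 fail=0; on 'a' 0 → fail=0;  out {1}∪∅={1}
  n18('cbbdaa'): parent n17 fail=3; on 'a' 3→19→0 → fail=0;  out {4}∪∅={4}

Run:
pos 0 'a': at 0
pos 1 'c': at 4
pos 2 'a': at 5
pos 3 'b': at 1 (via fail)  ** P2@[3:3]
pos 4 'd': at 2
pos 5 'b': at 1 (via fail)  ** P2@[5:5]
pos 6 'b': at 1 (via fail)  ** P2@[6:6]
pos 7 'b': at 1 (via fail)  ** P2@[7:7]
pos 8 'd': at 2
pos 9 'd': at 11 (via fail)
pos 10 'c': at 12
pos 11 'b': at 13  ** P2@[11:11],P3@[8:11]
pos 12 'b': at 15 (via fail)  ** P2@[12:12]
pos 13 'c': at 4 (via fail)
pos 14 'd': at 10 (via fail)
pos 15 'c': at 4 (via fail)
pos 16 'c': at 4 (via fail)
pos 17 'b': at 14  ** P2@[17:17]
pos 18 'a': at 0 (via fail)
pos 19 'c': at 4
pos 20 'b': at 14  ** P2@[20:20]
pos 21 'd': at 2 (via fail)
pos 22 'a': at 3  ** P0@[20:22],P5@[21:22]
pos 23 'd': at 10 (via fail)
pos 24 'a': at 19  ** P5@[23:24]
pos 25 'd': at 10 (via fail)
pos 26 'a': at 19  ** P5@[25:26]
pos 27 'd': at 10 (via fail)
pos 28 'd': at 11
pos 29 'c': at 12
pos 30 'b': at 13  ** P2@[30:30],P3@[27:30]
pos 31 'b': at 15 (via fail)  ** P2@[31:31]
pos 32 'd': at 16
pos 33 'a': at 17  ** P0@[31:33],P5@[32:33]
pos 34 'a': at 18  ** P4@[29:34]
pos 35 'b': at 1 (via fail)  ** P2@[35:35]
pos 36 'c': at 4 (via fail)
pos 37 'd': at 10 (via fail)
pos 38 'a': at 19  ** P5@[37:38]
pos 39 'd': at 10 (via fail)
pos 40 'd': at 11
pos 41 'c': at 12
pos 42 'b': at 13  ** P2@[42:42],P3@[39:42]
pos 43 'c': at 4 (via fail)
pos 44 'b': at 14  ** P2@[44:44]
pos 45 'b': at 15  ** P2@[45:45]
pos 46 'd': at 16
pos 47 'a': at 17  ** P0@[45:47],P5@[46:47]
pos 48 'a': at 18  ** P4@[43:48]
pos 49 'a': at 0 (via fail)
pos 50 'c': at 4
pos 51 'd': at 10 (via fail)
pos 52 'b': at 1 (via fail)  ** P2@[52:52]
pos 53 'a': at 0 (via fail)
pos 54 'd': at 10
pos 55 'a': at 19  ** P5@[54:55]
pos 56 'c': at 4 (via fail)
pos 57 'a': at 5
pos 58 'd': at 6
pos 59 'b': at 7  ** P2@[59:59]
pos 60 'a': at 8
pos 61 'a': at 9  ** P1@[56:61]
pos 62 'a': at 0 (via fail)
pos 63 'c': at 4
pos 64 'a': at 5
pos 65 'd': at 6
pos 66 'b': at 7  ** P2@[66:66]
pos 67 'a': at 8
pos 68 'a': at 9  ** P1@[63:68]
pos 69 'b': at 1 (via fail)  ** P2@[69:69]
pos 70 'd': at 2
pos 71 'a': at 3  ** P0@[69:71],P5@[70:71]
pos 72 'b': at 1 (via fail)  ** P2@[72:72]
pos 73 'd': at 2
pos 74 'd': at 11 (via fail)
pos 75 'c': at 12
pos 76 'b': at 13  ** P2@[76:76],P3@[73:76]
pos 77 'c': at 4 (via fail)

Matches: [[3,2],[5,2],[6,2],[7,2],[11,2],[11,3],[12,2],[17,2],[20,2],[22,0],[22,5],[24,5],[26,5],[30,2],[30,3],[31,2],[33,0],[33,5],[34,4],[35,2],[38,5],[42,2],[42,3],[44,2],[45,2],[47,0],[47,5],[48,4],[52,2],[55,5],[59,2],[61,1],[66,2],[68,1],[69,2],[71,0],[71,5],[72,2],[76,2],[76,3]]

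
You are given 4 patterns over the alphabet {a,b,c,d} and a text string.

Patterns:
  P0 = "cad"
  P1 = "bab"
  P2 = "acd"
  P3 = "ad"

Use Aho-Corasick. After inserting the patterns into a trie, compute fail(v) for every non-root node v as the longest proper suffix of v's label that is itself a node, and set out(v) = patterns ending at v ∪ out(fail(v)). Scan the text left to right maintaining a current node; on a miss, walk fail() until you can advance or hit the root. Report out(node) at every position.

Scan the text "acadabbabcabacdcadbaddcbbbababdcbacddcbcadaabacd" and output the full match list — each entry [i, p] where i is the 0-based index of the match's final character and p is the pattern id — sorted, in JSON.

Build automaton:
Trie (insert patterns):
  n0 'ε': a→7 b→4 c→1
  n1 'c': a→2
  n2 'ca': d→3
  n3 'cad': ·  [P0 ends]
  n4 'b': a→5
  n5 'ba': b→6
  n6 'bab': ·  [P1 ends]
  n7 'a': c→8 d→10
  n8 'ac': d→9
  n9 'acd': ·  [P2 ends]
  n10 'ad': ·  [P3 ends]

BFS fail/out derivation:
  n1('c'): parent n0 fail=0; on 'c' 0 → fail=0;  out ∅∪∅=∅
  n4('b'): parent n0 fail=0; on 'b' 0 → fail=0;  out ∅∪∅=∅
  n7('a'): parent n0 fail=0; on 'a' 0 → fail=0;  out ∅∪∅=∅
  n2('ca'): parent n1 fail=0; on 'a' 0 → fail=7;  out ∅∪∅=∅
  n5('ba'): parent n4 fail=0; on 'a' 0 → fail=7;  out ∅∪∅=∅
  n8('ac'): parent n7 fail=0; on 'c' 0 → fail=1;  out ∅∪∅=∅
  n10('ad'): parent n7 fail=0; on 'd' 0 → fail=0;  out {3}∪∅={3}
  n3('cad'): parent n2 fail=7; on 'd' 7 → fail=10;  out {0}∪{3}={0,3}
  n6('bab'): parent n5 fail=7; on 'b' 7→0 → fail=4;  out {1}∪∅={1}
  n9('acd'): parent n8 fail=1; on 'd' 1→0 → fail=0;  out {2}∪∅={2}

Text stream:
i=0 'a': node 0→7
i=1 'c': node 7→8
i=2 'a': node 8→2 (fail-walked)
i=3 'd': node 2→3  emit P0@[1:3],P3@[2:3]
i=4 'a': node 3→7 (fail-walked)
i=5 'b': node 7→4 (fail-walked)
i=6 'b': node 4→4 (fail-walked)
i=7 'a': node 4→5
i=8 'b': node 5→6  emit P1@[6:8]
i=9 'c': node 6→1 (fail-walked)
i=10 'a': node 1→2
i=11 'b': node 2→4 (fail-walked)
i=12 'a': node 4→5
i=13 'c': node 5→8 (fail-walked)
i=14 'd': node 8→9  emit P2@[12:14]
i=15 'c': node 9→1 (fail-walked)
i=16 'a': node 1→2
i=17 'd': node 2→3  emit P0@[15:17],P3@[16:17]
i=18 'b': node 3→4 (fail-walked)
i=19 'a': node 4→5
i=20 'd': node 5→10 (fail-walked)  emit P3@[19:20]
i=21 'd': node 10→0 (fail-walked)
i=22 'c': node 0→1
i=23 'b': node 1→4 (fail-walked)
i=24 'b': node 4→4 (fail-walked)
i=25 'b': node 4→4 (fail-walked)
i=26 'a': node 4→5
i=27 'b': node 5→6  emit P1@[25:27]
i=28 'a': node 6→5 (fail-walked)
i=29 'b': node 5→6  emit P1@[27:29]
i=30 'd': node 6→0 (fail-walked)
i=31 'c': node 0→1
i=32 'b': node 1→4 (fail-walked)
i=33 'a': node 4→5
i=34 'c': node 5→8 (fail-walked)
i=35 'd': node 8→9  emit P2@[33:35]
i=36 'd': node 9→0 (fail-walked)
i=37 'c': node 0→1
i=38 'b': node 1→4 (fail-walked)
i=39 'c': node 4→1 (fail-walked)
i=40 'a': node 1→2
i=41 'd': node 2→3  emit P0@[39:41],P3@[40:41]
i=42 'a': node 3→7 (fail-walked)
i=43 'a': node 7→7 (fail-walked)
i=44 'b': node 7→4 (fail-walked)
i=45 'a': node 4→5
i=46 'c': node 5→8 (fail-walked)
i=47 'd': node 8→9  emit P2@[45:47]

Result: [[3,0],[3,3],[8,1],[14,2],[17,0],[17,3],[20,3],[27,1],[29,1],[35,2],[41,0],[41,3],[47,2]]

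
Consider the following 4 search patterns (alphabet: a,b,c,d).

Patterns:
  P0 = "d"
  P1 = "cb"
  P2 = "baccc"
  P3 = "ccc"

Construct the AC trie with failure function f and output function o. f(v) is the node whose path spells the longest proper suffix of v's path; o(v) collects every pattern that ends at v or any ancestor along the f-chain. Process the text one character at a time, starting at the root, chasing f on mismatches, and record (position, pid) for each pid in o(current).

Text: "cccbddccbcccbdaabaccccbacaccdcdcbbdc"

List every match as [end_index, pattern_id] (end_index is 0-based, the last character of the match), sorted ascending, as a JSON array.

Build:
Trie nodes:
  0='ε' goto b→4 c→2 d→1
  1='d' goto ·  ←P0
  2='c' goto b→3 c→9
  3='cb' goto ·  ←P1
  4='b' goto a→5
  5='ba' goto c→6
  6='bac' goto c→7
  7='bacc' goto c→8
  8='baccc' goto ·  ←P2
  9='cc' goto c→10
  10='ccc' goto ·  ←P3

Failure links (BFS by depth):
  fail(1) 'd': from fail(0)=0 chase 'd': 0 ⇒ 0;  out={0}∪out(0)={0}
  fail(2) 'c': from fail(0)=0 chase 'c': 0 ⇒ 0;  out=∅∪out(0)=∅
  fail(4) 'b': from fail(0)=0 chase 'b': 0 ⇒ 0;  out=∅∪out(0)=∅
  fail(3) 'cb': from fail(2)=0 chase 'b': 0 ⇒ 4;  out={1}∪out(4)={1}
  fail(5) 'ba': from fail(4)=0 chase 'a': 0 ⇒ 0;  out=∅∪out(0)=∅
  fail(9) 'cc': from fail(2)=0 chase 'c': 0 ⇒ 2;  out=∅∪out(2)=∅
  fail(6) 'bac': from fail(5)=0 chase 'c': 0 ⇒ 2;  out=∅∪out(2)=∅
  fail(10) 'ccc': from fail(9)=2 chase 'c': 2 ⇒ 9;  out={3}∪out(9)={3}
  fail(7) 'bacc': from fail(6)=2 chase 'c': 2 ⇒ 9;  out=∅∪out(9)=∅
  fail(8) 'baccc': from fail(7)=9 chase 'c': 9 ⇒ 10;  out={2}∪out(10)={2,3}

Run:
[0] read 'c'  n0⇒n2
[1] read 'c'  n2⇒n9
[2] read 'c'  n9⇒n10  ** P3@[0:2]
[3] read 'b'  n10⇒n3 (via fail)  ** P1@[2:3]
[4] read 'd'  n3⇒n1 (via fail)  ** P0@[4:4]
[5] read 'd'  n1⇒n1 (via fail)  ** P0@[5:5]
[6] read 'c'  n1⇒n2 (via fail)
[7] read 'c'  n2⇒n9
[8] read 'b'  n9⇒n3 (via fail)  ** P1@[7:8]
[9] read 'c'  n3⇒n2 (via fail)
[10] read 'c'  n2⇒n9
[11] read 'c'  n9⇒n10  ** P3@[9:11]
[12] read 'b'  n10⇒n3 (via fail)  ** P1@[11:12]
[13] read 'd'  n3⇒n1 (via fail)  ** P0@[13:13]
[14] read 'a'  n1⇒n0 (via fail)
[15] read 'a'  n0⇒n0
[16] read 'b'  n0⇒n4
[17] read 'a'  n4⇒n5
[18] read 'c'  n5⇒n6
[19] read 'c'  n6⇒n7
[20] read 'c'  n7⇒n8  ** P2@[16:20],P3@[18:20]
[21] read 'c'  n8⇒n10 (via fail)  ** P3@[19:21]
[22] read 'b'  n10⇒n3 (via fail)  ** P1@[21:22]
[23] read 'a'  n3⇒n5 (via fail)
[24] read 'c'  n5⇒n6
[25] read 'a'  n6⇒n0 (via fail)
[26] read 'c'  n0⇒n2
[27] read 'c'  n2⇒n9
[28] read 'd'  n9⇒n1 (via fail)  ** P0@[28:28]
[29] read 'c'  n1⇒n2 (via fail)
[30] read 'd'  n2⇒n1 (via fail)  ** P0@[30:30]
[31] read 'c'  n1⇒n2 (via fail)
[32] read 'b'  n2⇒n3  ** P1@[31:32]
[33] read 'b'  n3⇒n4 (via fail)
[34] read 'd'  n4⇒n1 (via fail)  ** P0@[34:34]
[35] read 'c'  n1⇒n2 (via fail)

All matches (sorted): [[2,3],[3,1],[4,0],[5,0],[8,1],[11,3],[12,1],[13,0],[20,2],[20,3],[21,3],[22,1],[28,0],[30,0],[32,1],[34,0]]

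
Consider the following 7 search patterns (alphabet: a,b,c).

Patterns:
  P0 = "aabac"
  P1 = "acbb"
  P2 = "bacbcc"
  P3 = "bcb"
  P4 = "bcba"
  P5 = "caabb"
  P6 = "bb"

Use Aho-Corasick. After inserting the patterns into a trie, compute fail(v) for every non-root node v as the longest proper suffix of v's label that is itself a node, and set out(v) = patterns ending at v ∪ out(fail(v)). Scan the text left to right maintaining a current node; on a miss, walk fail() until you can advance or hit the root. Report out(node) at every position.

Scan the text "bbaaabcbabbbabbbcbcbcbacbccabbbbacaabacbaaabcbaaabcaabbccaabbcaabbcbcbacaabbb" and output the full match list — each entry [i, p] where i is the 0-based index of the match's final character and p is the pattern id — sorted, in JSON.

Construct AC machine:
Trie nodes:
  0='ε' goto a→1 b→9 c→18
  1='a' goto a→2 c→6
  2='aa' goto b→3
  3='aab' goto a→4
  4='aaba' goto c→5
  5='aabac' goto ·  [P0 ends]
  6='ac' goto b→7
  7='acb' goto b→8
  8='acbb' goto ·  [P1 ends]
  9='b' goto a→10 b→23 c→15
  10='ba' goto c→11
  11='bac' goto b→12
  12='bacb' goto c→13
  13='bacbc' goto c→14
  14='bacbcc' goto ·  [P2 ends]
  15='bc' goto b→16
  16='bcb' goto a→17  [P3 ends]
  17='bcba' goto ·  [P4 ends]
  18='c' goto a→19
  19='ca' goto a→20
  20='caa' goto b→21
  21='caab' goto b→22
  22='caabb' goto ·  [P5 ends]
  23='bb' goto ·  [P6 ends]

Failure links (BFS by depth):
  n1('a'): parent n0 fail=0; on 'a' 0 → fail=0;  out ∅∪∅=∅
  n9('b'): parent n0 fail=0; on 'b' 0 → fail=0;  out ∅∪∅=∅
  n18('c'): parent n0 fail=0; on 'c' 0 → fail=0;  out ∅∪∅=∅
  n2('aa'): parent n1 fail=0; on 'a' 0 → fail=1;  out ∅∪∅=∅
  n6('ac'): parent n1 fail=0; on 'c' 0 → fail=18;  out ∅∪∅=∅
  n10('ba'): parent n9 fail=0; on 'a' 0 → fail=1;  out ∅∪∅=∅
  n15('bc'): parent n9 fail=0; on 'c' 0 → fail=18;  out ∅∪∅=∅
  n19('ca'): parent n18 fail=0; on 'a' 0 → fail=1;  out ∅∪∅=∅
  n23('bb'): parent n9 fail=0; on 'b' 0 → fail=9;  out {6}∪∅={6}
  n3('aab'): parent n2 fail=1; on 'b' 1→0 → fail=9;  out ∅∪∅=∅
  n7('acb'): parent n6 fail=18; on 'b' 18→0 → fail=9;  out ∅∪∅=∅
  n11('bac'): parent n10 fail=1; on 'c' 1 → fail=6;  out ∅∪∅=∅
  n16('bcb'): parent n15 fail=18; on 'b' 18→0 → fail=9;  out {3}∪∅={3}
  n20('caa'): parent n19 fail=1; on 'a' 1 → fail=2;  out ∅∪∅=∅
  n4('aaba'): parent n3 fail=9; on 'a' 9 → fail=10;  out ∅∪∅=∅
  n8('acbb'): parent n7 fail=9; on 'b' 9 → fail=23;  out {1}∪{6}={1,6}
  n12('bacb'): parent n11 fail=6; on 'b' 6 → fail=7;  out ∅∪∅=∅
  n17('bcba'): parent n16 fail=9; on 'a' 9 → fail=10;  out {4}∪∅={4}
  n21('caab'): parent n20 fail=2; on 'b' 2 → fail=3;  out ∅∪∅=∅
  n5('aabac'): parent n4 fail=10; on 'c' 10 → fail=11;  out {0}∪∅={0}
  n13('bacbc'): parent n12 fail=7; on 'c' 7→9 → fail=15;  out ∅∪∅=∅
  n22('caabb'): parent n21 fail=3; on 'b' 3→9 → fail=23;  out {5}∪{6}={5,6}
  n14('bacbcc'): parent n13 fail=15; on 'c' 15→18→0 → fail=18;  out {2}∪∅={2}

Scan:
[0] read 'b'  n0⇒n9
[1] read 'b'  n9⇒n23  → match P6@[0:1]
[2] read 'a'  n23⇒n10 ·f
[3] read 'a'  n10⇒n2 ·f
[4] read 'a'  n2⇒n2 ·f
[5] read 'b'  n2⇒n3
[6] read 'c'  n3⇒n15 ·f
[7] read 'b'  n15⇒n16  → match P3@[5:7]
[8] read 'a'  n16⇒n17  → match P4@[5:8]
[9] read 'b'  n17⇒n9 ·f
[10] read 'b'  n9⇒n23  → match P6@[9:10]
[11] read 'b'  n23⇒n23 ·f  → match P6@[10:11]
[12] read 'a'  n23⇒n10 ·f
[13] read 'b'  n10⇒n9 ·f
[14] read 'b'  n9⇒n23  → match P6@[13:14]
[15] read 'b'  n23⇒n23 ·f  → match P6@[14:15]
[16] read 'c'  n23⇒n15 ·f
[17] read 'b'  n15⇒n16  → match P3@[15:17]
[18] read 'c'  n16⇒n15 ·f
[19] read 'b'  n15⇒n16  → match P3@[17:19]
[20] read 'c'  n16⇒n15 ·f
[21] read 'b'  n15⇒n16  → match P3@[19:21]
[22] read 'a'  n16⇒n17  → match P4@[19:22]
[23] read 'c'  n17⇒n11 ·f
[24] read 'b'  n11⇒n12
[25] read 'c'  n12⇒n13
[26] read 'c'  n13⇒n14  → match P2@[21:26]
[27] read 'a'  n14⇒n19 ·f
[28] read 'b'  n19⇒n9 ·f
[29] read 'b'  n9⇒n23  → match P6@[28:29]
[30] read 'b'  n23⇒n23 ·f  → match P6@[29:30]
[31] read 'b'  n23⇒n23 ·f  → match P6@[30:31]
[32] read 'a'  n23⇒n10 ·f
[33] read 'c'  n10⇒n11
[34] read 'a'  n11⇒n19 ·f
[35] read 'a'  n19⇒n20
[36] read 'b'  n20⇒n21
[37] read 'a'  n21⇒n4 ·f
[38] read 'c'  n4⇒n5  → match P0@[34:38]
[39] read 'b'  n5⇒n12 ·f
[40] read 'a'  n12⇒n10 ·f
[41] read 'a'  n10⇒n2 ·f
[42] read 'a'  n2⇒n2 ·f
[43] read 'b'  n2⇒n3
[44] read 'c'  n3⇒n15 ·f
[45] read 'b'  n15⇒n16  → match P3@[43:45]
[46] read 'a'  n16⇒n17  → match P4@[43:46]
[47] read 'a'  n17⇒n2 ·f
[48] read 'a'  n2⇒n2 ·f
[49] read 'b'  n2⇒n3
[50] read 'c'  n3⇒n15 ·f
[51] read 'a'  n15⇒n19 ·f
[52] read 'a'  n19⇒n20
[53] read 'b'  n20⇒n21
[54] read 'b'  n21⇒n22  → match P5@[50:54],P6@[53:54]
[55] read 'c'  n22⇒n15 ·f
[56] read 'c'  n15⇒n18 ·f
[57] read 'a'  n18⇒n19
[58] read 'a'  n19⇒n20
[59] read 'b'  n20⇒n21
[60] read 'b'  n21⇒n22  → match P5@[56:60],P6@[59:60]
[61] read 'c'  n22⇒n15 ·f
[62] read 'a'  n15⇒n19 ·f
[63] read 'a'  n19⇒n20
[64] read 'b'  n20⇒n21
[65] read 'b'  n21⇒n22  → match P5@[61:65],P6@[64:65]
[66] read 'c'  n22⇒n15 ·f
[67] read 'b'  n15⇒n16  → match P3@[65:67]
[68] read 'c'  n16⇒n15 ·f
[69] read 'b'  n15⇒n16  → match P3@[67:69]
[70] read 'a'  n16⇒n17  → match P4@[67:70]
[71] read 'c'  n17⇒n11 ·f
[72] read 'a'  n11⇒n19 ·f
[73] read 'a'  n19⇒n20
[74] read 'b'  n20⇒n21
[75] read 'b'  n21⇒n22  → match P5@[71:75],P6@[74:75]
[76] read 'b'  n22⇒n23 ·f  → match P6@[75:76]

Matches: [[1,6],[7,3],[8,4],[10,6],[11,6],[14,6],[15,6],[17,3],[19,3],[21,3],[22,4],[26,2],[29,6],[30,6],[31,6],[38,0],[45,3],[46,4],[54,5],[54,6],[60,5],[60,6],[65,5],[65,6],[67,3],[69,3],[70,4],[75,5],[75,6],[76,6]]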